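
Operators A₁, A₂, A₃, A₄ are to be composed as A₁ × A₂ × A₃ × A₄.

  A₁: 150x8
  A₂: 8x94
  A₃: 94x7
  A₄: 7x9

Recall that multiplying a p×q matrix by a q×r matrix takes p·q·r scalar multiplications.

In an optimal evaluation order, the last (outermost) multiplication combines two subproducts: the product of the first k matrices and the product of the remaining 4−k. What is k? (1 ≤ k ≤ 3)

Adjacent pairs: A₁A₂ = 150·8·94 = 112800; A₂A₃ = 8·94·7 = 5264; A₃A₄ = 94·7·9 = 5922.
Length 3: A₁..A₃: k=1: 0+5264+150·8·7=13664; k=2: 112800+0+150·94·7=211500 → min 13664 | A₂..A₄: k=2: 0+5922+8·94·9=12690; k=3: 5264+0+8·7·9=5768 → min 5768.
Top-level splits: k=1: (A₁..A₁)·(A₂..A₄) → 0+5768+150·8·9 = 16568; k=2: (A₁..A₂)·(A₃..A₄) → 112800+5922+150·94·9 = 245622; k=3: (A₁..A₃)·(A₄..A₄) → 13664+0+150·7·9 = 23114.
Best split is after A₁, i.e. k = 1.

1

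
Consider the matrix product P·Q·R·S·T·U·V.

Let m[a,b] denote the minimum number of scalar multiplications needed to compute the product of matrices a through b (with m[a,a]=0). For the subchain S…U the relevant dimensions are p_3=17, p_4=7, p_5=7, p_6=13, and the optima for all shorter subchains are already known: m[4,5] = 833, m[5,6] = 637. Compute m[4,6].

m[4,6] = min over k∈[4,5] of m[4,k]+m[k+1,6]+p_{3}·p_k·p_{6}.
k=4: 0 + 637 + 17·7·13 = 2184; k=5: 833 + 0 + 17·7·13 = 2380.
Minimum: 2184 at k=4.

2184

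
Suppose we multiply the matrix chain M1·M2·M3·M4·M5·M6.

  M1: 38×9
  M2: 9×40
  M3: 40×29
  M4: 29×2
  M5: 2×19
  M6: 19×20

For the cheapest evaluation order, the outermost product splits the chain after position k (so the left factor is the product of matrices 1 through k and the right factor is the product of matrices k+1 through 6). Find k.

4

Adjacent pairs: M1M2 = 38·9·40 = 13680; M2M3 = 9·40·29 = 10440; M3M4 = 40·29·2 = 2320; M4M5 = 29·2·19 = 1102; M5M6 = 2·19·20 = 760.
Length 3: M1..M3: k=1: 0+10440+38·9·29=20358; k=2: 13680+0+38·40·29=57760 → min 20358 | M2..M4: k=2: 0+2320+9·40·2=3040; k=3: 10440+0+9·29·2=10962 → min 3040 | M3..M5: k=3: 0+1102+40·29·19=23142; k=4: 2320+0+40·2·19=3840 → min 3840 | M4..M6: k=4: 0+760+29·2·20=1920; k=5: 1102+0+29·19·20=12122 → min 1920.
Length 4: M1..M4: k=1: 0+3040+38·9·2=3724; k=2: 13680+2320+38·40·2=19040; k=3: 20358+0+38·29·2=22562 → min 3724 | M2..M5: k=2: 0+3840+9·40·19=10680; k=3: 10440+1102+9·29·19=16501; k=4: 3040+0+9·2·19=3382 → min 3382 | M3..M6: k=3: 0+1920+40·29·20=25120; k=4: 2320+760+40·2·20=4680; k=5: 3840+0+40·19·20=19040 → min 4680.
Length 5: M1..M5: k=1: 0+3382+38·9·19=9880; k=2: 13680+3840+38·40·19=46400; k=3: 20358+1102+38·29·19=42398; k=4: 3724+0+38·2·19=5168 → min 5168 | M2..M6: k=2: 0+4680+9·40·20=11880; k=3: 10440+1920+9·29·20=17580; k=4: 3040+760+9·2·20=4160; k=5: 3382+0+9·19·20=6802 → min 4160.
Top-level splits: k=1: (M1..M1)·(M2..M6) → 0+4160+38·9·20 = 11000; k=2: (M1..M2)·(M3..M6) → 13680+4680+38·40·20 = 48760; k=3: (M1..M3)·(M4..M6) → 20358+1920+38·29·20 = 44318; k=4: (M1..M4)·(M5..M6) → 3724+760+38·2·20 = 6004; k=5: (M1..M5)·(M6..M6) → 5168+0+38·19·20 = 19608.
Best split is after M4, i.e. k = 4.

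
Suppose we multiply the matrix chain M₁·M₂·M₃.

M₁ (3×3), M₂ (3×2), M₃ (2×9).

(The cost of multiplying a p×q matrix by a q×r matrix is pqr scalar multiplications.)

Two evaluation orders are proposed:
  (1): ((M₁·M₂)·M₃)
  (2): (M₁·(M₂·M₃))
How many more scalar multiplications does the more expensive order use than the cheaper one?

63

Order (1) = ((M₁·M₂)·M₃): (M₁·M₂): 3×3 by 3×2 → 3×2, cost 3·3·2 = 18; ((M₁·M₂)·M₃): 3×2 by 2×9 → 3×9, cost 3·2·9 = 54; cumulative 72. Total 72.
Order (2) = (M₁·(M₂·M₃)): (M₂·M₃): 3×2 by 2×9 → 3×9, cost 3·2·9 = 54; (M₁·(M₂·M₃)): 3×3 by 3×9 → 3×9, cost 3·3·9 = 81; cumulative 135. Total 135.
Difference: |72 − 135| = 63.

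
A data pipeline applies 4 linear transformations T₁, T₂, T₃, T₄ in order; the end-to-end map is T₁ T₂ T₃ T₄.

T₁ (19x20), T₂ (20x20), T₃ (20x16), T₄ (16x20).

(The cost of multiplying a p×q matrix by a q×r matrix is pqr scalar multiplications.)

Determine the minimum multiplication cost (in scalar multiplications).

18560

Adjacent pairs: T₁T₂ = 19·20·20 = 7600; T₂T₃ = 20·20·16 = 6400; T₃T₄ = 20·16·20 = 6400.
Length 3: T₁..T₃: k=1: 0+6400+19·20·16=12480; k=2: 7600+0+19·20·16=13680 → min 12480 | T₂..T₄: k=2: 0+6400+20·20·20=14400; k=3: 6400+0+20·16·20=12800 → min 12800.
Length 4: T₁..T₄: k=1: 0+12800+19·20·20=20400; k=2: 7600+6400+19·20·20=21600; k=3: 12480+0+19·16·20=18560 → min 18560.
Optimal order: ((T₁ (T₂ T₃)) T₄) with cost 18560.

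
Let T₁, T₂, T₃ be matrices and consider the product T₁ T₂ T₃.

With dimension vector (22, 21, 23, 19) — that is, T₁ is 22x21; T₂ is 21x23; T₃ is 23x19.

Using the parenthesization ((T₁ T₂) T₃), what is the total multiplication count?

(T₁ T₂): 22×21 by 21×23 → 22×23, cost 22·21·23 = 10626
((T₁ T₂) T₃): 22×23 by 23×19 → 22×19, cost 22·23·19 = 9614; cumulative 20240
Total: 20240 scalar multiplications.

20240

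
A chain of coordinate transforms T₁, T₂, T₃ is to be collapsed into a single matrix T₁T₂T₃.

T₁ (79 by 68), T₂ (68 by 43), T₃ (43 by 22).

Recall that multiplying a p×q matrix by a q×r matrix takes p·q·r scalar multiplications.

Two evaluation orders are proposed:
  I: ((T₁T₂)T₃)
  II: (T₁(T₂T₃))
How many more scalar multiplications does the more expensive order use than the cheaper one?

Order I = ((T₁T₂)T₃): (T₁T₂): 79×68 by 68×43 → 79×43, cost 79·68·43 = 230996; ((T₁T₂)T₃): 79×43 by 43×22 → 79×22, cost 79·43·22 = 74734; cumulative 305730. Total 305730.
Order II = (T₁(T₂T₃)): (T₂T₃): 68×43 by 43×22 → 68×22, cost 68·43·22 = 64328; (T₁(T₂T₃)): 79×68 by 68×22 → 79×22, cost 79·68·22 = 118184; cumulative 182512. Total 182512.
Difference: |305730 − 182512| = 123218.

123218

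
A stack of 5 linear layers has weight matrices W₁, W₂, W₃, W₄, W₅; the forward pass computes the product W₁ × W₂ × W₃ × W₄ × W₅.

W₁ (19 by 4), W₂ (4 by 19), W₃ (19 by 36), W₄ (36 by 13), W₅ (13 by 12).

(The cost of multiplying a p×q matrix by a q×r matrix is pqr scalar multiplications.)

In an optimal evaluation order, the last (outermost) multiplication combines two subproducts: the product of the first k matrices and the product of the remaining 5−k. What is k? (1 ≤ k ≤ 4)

1

Adjacent pairs: W₁W₂ = 19·4·19 = 1444; W₂W₃ = 4·19·36 = 2736; W₃W₄ = 19·36·13 = 8892; W₄W₅ = 36·13·12 = 5616.
Length 3: W₁..W₃: k=1: 0+2736+19·4·36=5472; k=2: 1444+0+19·19·36=14440 → min 5472 | W₂..W₄: k=2: 0+8892+4·19·13=9880; k=3: 2736+0+4·36·13=4608 → min 4608 | W₃..W₅: k=3: 0+5616+19·36·12=13824; k=4: 8892+0+19·13·12=11856 → min 11856.
Length 4: W₁..W₄: k=1: 0+4608+19·4·13=5596; k=2: 1444+8892+19·19·13=15029; k=3: 5472+0+19·36·13=14364 → min 5596 | W₂..W₅: k=2: 0+11856+4·19·12=12768; k=3: 2736+5616+4·36·12=10080; k=4: 4608+0+4·13·12=5232 → min 5232.
Top-level splits: k=1: (W₁..W₁)·(W₂..W₅) → 0+5232+19·4·12 = 6144; k=2: (W₁..W₂)·(W₃..W₅) → 1444+11856+19·19·12 = 17632; k=3: (W₁..W₃)·(W₄..W₅) → 5472+5616+19·36·12 = 19296; k=4: (W₁..W₄)·(W₅..W₅) → 5596+0+19·13·12 = 8560.
Best split is after W₁, i.e. k = 1.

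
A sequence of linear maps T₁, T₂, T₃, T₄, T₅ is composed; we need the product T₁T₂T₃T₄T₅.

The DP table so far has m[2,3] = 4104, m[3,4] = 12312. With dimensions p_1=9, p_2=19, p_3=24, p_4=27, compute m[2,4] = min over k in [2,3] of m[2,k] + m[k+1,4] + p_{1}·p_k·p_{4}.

m[2,4] = min over k∈[2,3] of m[2,k]+m[k+1,4]+p_{1}·p_k·p_{4}.
k=2: 0 + 12312 + 9·19·27 = 16929; k=3: 4104 + 0 + 9·24·27 = 9936.
Minimum: 9936 at k=3.

9936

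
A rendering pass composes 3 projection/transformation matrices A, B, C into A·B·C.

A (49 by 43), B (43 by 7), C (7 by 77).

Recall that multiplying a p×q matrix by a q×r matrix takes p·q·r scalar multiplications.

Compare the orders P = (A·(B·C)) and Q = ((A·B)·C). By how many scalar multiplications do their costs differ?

144256

Order P = (A·(B·C)): (B·C): 43×7 by 7×77 → 43×77, cost 43·7·77 = 23177; (A·(B·C)): 49×43 by 43×77 → 49×77, cost 49·43·77 = 162239; cumulative 185416. Total 185416.
Order Q = ((A·B)·C): (A·B): 49×43 by 43×7 → 49×7, cost 49·43·7 = 14749; ((A·B)·C): 49×7 by 7×77 → 49×77, cost 49·7·77 = 26411; cumulative 41160. Total 41160.
Difference: |185416 − 41160| = 144256.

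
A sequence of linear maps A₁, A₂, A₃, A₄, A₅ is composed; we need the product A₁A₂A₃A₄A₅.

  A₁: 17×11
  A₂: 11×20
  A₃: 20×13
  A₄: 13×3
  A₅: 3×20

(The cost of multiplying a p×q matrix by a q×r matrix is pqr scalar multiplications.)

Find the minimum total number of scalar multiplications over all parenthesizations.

Adjacent pairs: A₁A₂ = 17·11·20 = 3740; A₂A₃ = 11·20·13 = 2860; A₃A₄ = 20·13·3 = 780; A₄A₅ = 13·3·20 = 780.
Length 3: A₁..A₃: k=1: 0+2860+17·11·13=5291; k=2: 3740+0+17·20·13=8160 → min 5291 | A₂..A₄: k=2: 0+780+11·20·3=1440; k=3: 2860+0+11·13·3=3289 → min 1440 | A₃..A₅: k=3: 0+780+20·13·20=5980; k=4: 780+0+20·3·20=1980 → min 1980.
Length 4: A₁..A₄: k=1: 0+1440+17·11·3=2001; k=2: 3740+780+17·20·3=5540; k=3: 5291+0+17·13·3=5954 → min 2001 | A₂..A₅: k=2: 0+1980+11·20·20=6380; k=3: 2860+780+11·13·20=6500; k=4: 1440+0+11·3·20=2100 → min 2100.
Length 5: A₁..A₅: k=1: 0+2100+17·11·20=5840; k=2: 3740+1980+17·20·20=12520; k=3: 5291+780+17·13·20=10491; k=4: 2001+0+17·3·20=3021 → min 3021.
Optimal order: ((A₁(A₂(A₃A₄)))A₅) with cost 3021.

3021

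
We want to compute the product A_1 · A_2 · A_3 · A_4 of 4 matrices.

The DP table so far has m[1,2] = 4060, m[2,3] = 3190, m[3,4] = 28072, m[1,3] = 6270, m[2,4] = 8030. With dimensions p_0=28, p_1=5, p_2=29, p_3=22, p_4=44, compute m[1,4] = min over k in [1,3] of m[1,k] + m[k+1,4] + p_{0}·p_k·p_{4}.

m[1,4] = min over k∈[1,3] of m[1,k]+m[k+1,4]+p_{0}·p_k·p_{4}.
k=1: 0 + 8030 + 28·5·44 = 14190; k=2: 4060 + 28072 + 28·29·44 = 67860; k=3: 6270 + 0 + 28·22·44 = 33374.
Minimum: 14190 at k=1.

14190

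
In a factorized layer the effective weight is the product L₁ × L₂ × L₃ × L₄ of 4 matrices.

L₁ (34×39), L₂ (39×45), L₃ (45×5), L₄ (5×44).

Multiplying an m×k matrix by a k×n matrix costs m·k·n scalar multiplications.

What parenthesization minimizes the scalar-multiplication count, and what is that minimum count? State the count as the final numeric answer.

Adjacent pairs: L₁L₂ = 34·39·45 = 59670; L₂L₃ = 39·45·5 = 8775; L₃L₄ = 45·5·44 = 9900.
Length 3: L₁..L₃: k=1: 0+8775+34·39·5=15405; k=2: 59670+0+34·45·5=67320 → min 15405 | L₂..L₄: k=2: 0+9900+39·45·44=87120; k=3: 8775+0+39·5·44=17355 → min 17355.
Length 4: L₁..L₄: k=1: 0+17355+34·39·44=75699; k=2: 59670+9900+34·45·44=136890; k=3: 15405+0+34·5·44=22885 → min 22885.
Optimal parenthesization: ((L₁ × (L₂ × L₃)) × L₄) with cost 22885.

22885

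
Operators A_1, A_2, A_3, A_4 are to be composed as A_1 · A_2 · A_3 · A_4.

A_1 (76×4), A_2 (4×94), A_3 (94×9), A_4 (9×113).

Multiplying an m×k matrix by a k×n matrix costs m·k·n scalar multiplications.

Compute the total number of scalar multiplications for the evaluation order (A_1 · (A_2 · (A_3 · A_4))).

(A_3 · A_4): 94×9 by 9×113 → 94×113, cost 94·9·113 = 95598
(A_2 · (A_3 · A_4)): 4×94 by 94×113 → 4×113, cost 4·94·113 = 42488; cumulative 138086
(A_1 · (A_2 · (A_3 · A_4))): 76×4 by 4×113 → 76×113, cost 76·4·113 = 34352; cumulative 172438
Total: 172438 scalar multiplications.

172438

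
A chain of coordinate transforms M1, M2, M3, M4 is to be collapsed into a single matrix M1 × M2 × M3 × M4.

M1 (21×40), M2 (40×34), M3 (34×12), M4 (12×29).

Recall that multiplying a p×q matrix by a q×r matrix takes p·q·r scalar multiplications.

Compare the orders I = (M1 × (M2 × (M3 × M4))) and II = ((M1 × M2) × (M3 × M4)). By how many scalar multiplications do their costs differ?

14534

Order I = (M1 × (M2 × (M3 × M4))): (M3 × M4): 34×12 by 12×29 → 34×29, cost 34·12·29 = 11832; (M2 × (M3 × M4)): 40×34 by 34×29 → 40×29, cost 40·34·29 = 39440; cumulative 51272; (M1 × (M2 × (M3 × M4))): 21×40 by 40×29 → 21×29, cost 21·40·29 = 24360; cumulative 75632. Total 75632.
Order II = ((M1 × M2) × (M3 × M4)): (M1 × M2): 21×40 by 40×34 → 21×34, cost 21·40·34 = 28560; (M3 × M4): 34×12 by 12×29 → 34×29, cost 34·12·29 = 11832; ((M1 × M2) × (M3 × M4)): 21×34 by 34×29 → 21×29, cost 21·34·29 = 20706; cumulative 61098. Total 61098.
Difference: |75632 − 61098| = 14534.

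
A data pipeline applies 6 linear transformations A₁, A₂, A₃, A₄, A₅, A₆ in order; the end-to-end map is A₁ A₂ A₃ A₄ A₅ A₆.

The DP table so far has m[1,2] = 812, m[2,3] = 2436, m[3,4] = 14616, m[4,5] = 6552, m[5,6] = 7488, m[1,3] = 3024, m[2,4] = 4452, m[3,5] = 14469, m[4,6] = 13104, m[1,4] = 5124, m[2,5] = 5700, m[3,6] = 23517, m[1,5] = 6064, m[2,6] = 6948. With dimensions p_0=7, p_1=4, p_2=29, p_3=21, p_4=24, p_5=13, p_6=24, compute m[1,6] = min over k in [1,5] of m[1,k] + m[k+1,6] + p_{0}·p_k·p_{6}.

m[1,6] = min over k∈[1,5] of m[1,k]+m[k+1,6]+p_{0}·p_k·p_{6}.
k=1: 0 + 6948 + 7·4·24 = 7620; k=2: 812 + 23517 + 7·29·24 = 29201; k=3: 3024 + 13104 + 7·21·24 = 19656; k=4: 5124 + 7488 + 7·24·24 = 16644; k=5: 6064 + 0 + 7·13·24 = 8248.
Minimum: 7620 at k=1.

7620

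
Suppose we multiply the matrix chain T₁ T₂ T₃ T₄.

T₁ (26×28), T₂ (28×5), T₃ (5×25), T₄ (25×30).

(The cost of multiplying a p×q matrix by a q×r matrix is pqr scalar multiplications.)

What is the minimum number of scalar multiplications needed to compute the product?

Adjacent pairs: T₁T₂ = 26·28·5 = 3640; T₂T₃ = 28·5·25 = 3500; T₃T₄ = 5·25·30 = 3750.
Length 3: T₁..T₃: k=1: 0+3500+26·28·25=21700; k=2: 3640+0+26·5·25=6890 → min 6890 | T₂..T₄: k=2: 0+3750+28·5·30=7950; k=3: 3500+0+28·25·30=24500 → min 7950.
Length 4: T₁..T₄: k=1: 0+7950+26·28·30=29790; k=2: 3640+3750+26·5·30=11290; k=3: 6890+0+26·25·30=26390 → min 11290.
Optimal order: ((T₁ T₂) (T₃ T₄)) with cost 11290.

11290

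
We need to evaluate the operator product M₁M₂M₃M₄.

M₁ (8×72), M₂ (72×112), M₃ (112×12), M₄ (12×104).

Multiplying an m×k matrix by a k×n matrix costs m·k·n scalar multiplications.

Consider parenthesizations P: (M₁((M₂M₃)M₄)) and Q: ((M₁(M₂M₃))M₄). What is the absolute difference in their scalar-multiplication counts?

Order P = (M₁((M₂M₃)M₄)): (M₂M₃): 72×112 by 112×12 → 72×12, cost 72·112·12 = 96768; ((M₂M₃)M₄): 72×12 by 12×104 → 72×104, cost 72·12·104 = 89856; cumulative 186624; (M₁((M₂M₃)M₄)): 8×72 by 72×104 → 8×104, cost 8·72·104 = 59904; cumulative 246528. Total 246528.
Order Q = ((M₁(M₂M₃))M₄): (M₂M₃): 72×112 by 112×12 → 72×12, cost 72·112·12 = 96768; (M₁(M₂M₃)): 8×72 by 72×12 → 8×12, cost 8·72·12 = 6912; cumulative 103680; ((M₁(M₂M₃))M₄): 8×12 by 12×104 → 8×104, cost 8·12·104 = 9984; cumulative 113664. Total 113664.
Difference: |246528 − 113664| = 132864.

132864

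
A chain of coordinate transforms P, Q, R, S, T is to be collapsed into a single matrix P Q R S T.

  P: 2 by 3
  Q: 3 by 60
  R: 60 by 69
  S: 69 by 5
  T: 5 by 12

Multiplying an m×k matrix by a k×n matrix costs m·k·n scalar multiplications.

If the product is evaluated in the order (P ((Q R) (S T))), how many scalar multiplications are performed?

19116

(Q R): 3×60 by 60×69 → 3×69, cost 3·60·69 = 12420
(S T): 69×5 by 5×12 → 69×12, cost 69·5·12 = 4140
((Q R) (S T)): 3×69 by 69×12 → 3×12, cost 3·69·12 = 2484; cumulative 19044
(P ((Q R) (S T))): 2×3 by 3×12 → 2×12, cost 2·3·12 = 72; cumulative 19116
Total: 19116 scalar multiplications.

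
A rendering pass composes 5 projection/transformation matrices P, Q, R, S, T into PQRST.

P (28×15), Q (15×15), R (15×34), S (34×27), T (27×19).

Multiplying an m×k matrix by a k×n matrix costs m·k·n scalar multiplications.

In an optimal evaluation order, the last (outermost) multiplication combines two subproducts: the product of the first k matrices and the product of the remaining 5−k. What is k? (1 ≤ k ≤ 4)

Adjacent pairs: PQ = 28·15·15 = 6300; QR = 15·15·34 = 7650; RS = 15·34·27 = 13770; ST = 34·27·19 = 17442.
Length 3: P..R: k=1: 0+7650+28·15·34=21930; k=2: 6300+0+28·15·34=20580 → min 20580 | Q..S: k=2: 0+13770+15·15·27=19845; k=3: 7650+0+15·34·27=21420 → min 19845 | R..T: k=3: 0+17442+15·34·19=27132; k=4: 13770+0+15·27·19=21465 → min 21465.
Length 4: P..S: k=1: 0+19845+28·15·27=31185; k=2: 6300+13770+28·15·27=31410; k=3: 20580+0+28·34·27=46284 → min 31185 | Q..T: k=2: 0+21465+15·15·19=25740; k=3: 7650+17442+15·34·19=34782; k=4: 19845+0+15·27·19=27540 → min 25740.
Top-level splits: k=1: (P..P)·(Q..T) → 0+25740+28·15·19 = 33720; k=2: (P..Q)·(R..T) → 6300+21465+28·15·19 = 35745; k=3: (P..R)·(S..T) → 20580+17442+28·34·19 = 56110; k=4: (P..S)·(T..T) → 31185+0+28·27·19 = 45549.
Best split is after P, i.e. k = 1.

1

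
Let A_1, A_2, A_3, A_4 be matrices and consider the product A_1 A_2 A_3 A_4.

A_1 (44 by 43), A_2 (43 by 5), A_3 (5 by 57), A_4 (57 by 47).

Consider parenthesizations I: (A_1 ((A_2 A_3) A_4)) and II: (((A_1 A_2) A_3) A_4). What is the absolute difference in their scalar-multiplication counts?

76500

Order I = (A_1 ((A_2 A_3) A_4)): (A_2 A_3): 43×5 by 5×57 → 43×57, cost 43·5·57 = 12255; ((A_2 A_3) A_4): 43×57 by 57×47 → 43×47, cost 43·57·47 = 115197; cumulative 127452; (A_1 ((A_2 A_3) A_4)): 44×43 by 43×47 → 44×47, cost 44·43·47 = 88924; cumulative 216376. Total 216376.
Order II = (((A_1 A_2) A_3) A_4): (A_1 A_2): 44×43 by 43×5 → 44×5, cost 44·43·5 = 9460; ((A_1 A_2) A_3): 44×5 by 5×57 → 44×57, cost 44·5·57 = 12540; cumulative 22000; (((A_1 A_2) A_3) A_4): 44×57 by 57×47 → 44×47, cost 44·57·47 = 117876; cumulative 139876. Total 139876.
Difference: |216376 − 139876| = 76500.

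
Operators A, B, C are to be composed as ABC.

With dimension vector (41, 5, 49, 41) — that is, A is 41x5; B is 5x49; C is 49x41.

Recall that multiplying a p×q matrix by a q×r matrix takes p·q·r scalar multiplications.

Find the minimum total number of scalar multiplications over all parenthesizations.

Order (A(BC)): (BC): 5×49 by 49×41 → 5×41, cost 5·49·41 = 10045; (A(BC)): 41×5 by 5×41 → 41×41, cost 41·5·41 = 8405; cumulative 18450. Total 18450.
Order ((AB)C): (AB): 41×5 by 5×49 → 41×49, cost 41·5·49 = 10045; ((AB)C): 41×49 by 49×41 → 41×41, cost 41·49·41 = 82369; cumulative 92414. Total 92414.
Minimum: 18450.

18450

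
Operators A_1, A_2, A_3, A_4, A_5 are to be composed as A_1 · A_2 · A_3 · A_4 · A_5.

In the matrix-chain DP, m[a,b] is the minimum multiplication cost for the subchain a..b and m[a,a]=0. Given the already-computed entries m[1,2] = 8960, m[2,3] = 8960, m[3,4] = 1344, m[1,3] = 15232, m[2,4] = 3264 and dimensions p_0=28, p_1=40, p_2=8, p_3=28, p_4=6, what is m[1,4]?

9984

m[1,4] = min over k∈[1,3] of m[1,k]+m[k+1,4]+p_{0}·p_k·p_{4}.
k=1: 0 + 3264 + 28·40·6 = 9984; k=2: 8960 + 1344 + 28·8·6 = 11648; k=3: 15232 + 0 + 28·28·6 = 19936.
Minimum: 9984 at k=1.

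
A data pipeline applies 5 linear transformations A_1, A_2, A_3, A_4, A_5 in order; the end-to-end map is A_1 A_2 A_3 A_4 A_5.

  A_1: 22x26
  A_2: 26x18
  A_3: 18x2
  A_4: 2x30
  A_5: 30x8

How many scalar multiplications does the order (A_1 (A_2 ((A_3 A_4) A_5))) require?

(A_3 A_4): 18×2 by 2×30 → 18×30, cost 18·2·30 = 1080
((A_3 A_4) A_5): 18×30 by 30×8 → 18×8, cost 18·30·8 = 4320; cumulative 5400
(A_2 ((A_3 A_4) A_5)): 26×18 by 18×8 → 26×8, cost 26·18·8 = 3744; cumulative 9144
(A_1 (A_2 ((A_3 A_4) A_5))): 22×26 by 26×8 → 22×8, cost 22·26·8 = 4576; cumulative 13720
Total: 13720 scalar multiplications.

13720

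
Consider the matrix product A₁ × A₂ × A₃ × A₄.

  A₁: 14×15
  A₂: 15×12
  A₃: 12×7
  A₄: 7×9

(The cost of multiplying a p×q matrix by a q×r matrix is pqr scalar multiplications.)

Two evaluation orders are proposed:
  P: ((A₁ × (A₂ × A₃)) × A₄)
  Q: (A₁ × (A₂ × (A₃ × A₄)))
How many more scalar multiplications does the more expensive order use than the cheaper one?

654

Order P = ((A₁ × (A₂ × A₃)) × A₄): (A₂ × A₃): 15×12 by 12×7 → 15×7, cost 15·12·7 = 1260; (A₁ × (A₂ × A₃)): 14×15 by 15×7 → 14×7, cost 14·15·7 = 1470; cumulative 2730; ((A₁ × (A₂ × A₃)) × A₄): 14×7 by 7×9 → 14×9, cost 14·7·9 = 882; cumulative 3612. Total 3612.
Order Q = (A₁ × (A₂ × (A₃ × A₄))): (A₃ × A₄): 12×7 by 7×9 → 12×9, cost 12·7·9 = 756; (A₂ × (A₃ × A₄)): 15×12 by 12×9 → 15×9, cost 15·12·9 = 1620; cumulative 2376; (A₁ × (A₂ × (A₃ × A₄))): 14×15 by 15×9 → 14×9, cost 14·15·9 = 1890; cumulative 4266. Total 4266.
Difference: |3612 − 4266| = 654.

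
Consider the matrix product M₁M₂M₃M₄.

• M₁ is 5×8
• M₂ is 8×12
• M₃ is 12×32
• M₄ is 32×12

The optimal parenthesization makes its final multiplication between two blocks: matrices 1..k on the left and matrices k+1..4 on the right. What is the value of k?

Adjacent pairs: M₁M₂ = 5·8·12 = 480; M₂M₃ = 8·12·32 = 3072; M₃M₄ = 12·32·12 = 4608.
Length 3: M₁..M₃: k=1: 0+3072+5·8·32=4352; k=2: 480+0+5·12·32=2400 → min 2400 | M₂..M₄: k=2: 0+4608+8·12·12=5760; k=3: 3072+0+8·32·12=6144 → min 5760.
Top-level splits: k=1: (M₁..M₁)·(M₂..M₄) → 0+5760+5·8·12 = 6240; k=2: (M₁..M₂)·(M₃..M₄) → 480+4608+5·12·12 = 5808; k=3: (M₁..M₃)·(M₄..M₄) → 2400+0+5·32·12 = 4320.
Best split is after M₃, i.e. k = 3.

3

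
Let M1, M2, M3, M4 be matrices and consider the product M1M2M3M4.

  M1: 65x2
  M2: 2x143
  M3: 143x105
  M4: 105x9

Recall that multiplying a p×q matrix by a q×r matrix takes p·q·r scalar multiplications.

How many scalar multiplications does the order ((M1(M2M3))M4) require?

105105

(M2M3): 2×143 by 143×105 → 2×105, cost 2·143·105 = 30030
(M1(M2M3)): 65×2 by 2×105 → 65×105, cost 65·2·105 = 13650; cumulative 43680
((M1(M2M3))M4): 65×105 by 105×9 → 65×9, cost 65·105·9 = 61425; cumulative 105105
Total: 105105 scalar multiplications.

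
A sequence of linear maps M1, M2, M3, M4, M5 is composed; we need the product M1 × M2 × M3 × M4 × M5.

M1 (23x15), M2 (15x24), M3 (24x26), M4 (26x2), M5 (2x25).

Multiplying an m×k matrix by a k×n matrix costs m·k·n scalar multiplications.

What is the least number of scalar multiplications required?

3808

Adjacent pairs: M1M2 = 23·15·24 = 8280; M2M3 = 15·24·26 = 9360; M3M4 = 24·26·2 = 1248; M4M5 = 26·2·25 = 1300.
Length 3: M1..M3: k=1: 0+9360+23·15·26=18330; k=2: 8280+0+23·24·26=22632 → min 18330 | M2..M4: k=2: 0+1248+15·24·2=1968; k=3: 9360+0+15·26·2=10140 → min 1968 | M3..M5: k=3: 0+1300+24·26·25=16900; k=4: 1248+0+24·2·25=2448 → min 2448.
Length 4: M1..M4: k=1: 0+1968+23·15·2=2658; k=2: 8280+1248+23·24·2=10632; k=3: 18330+0+23·26·2=19526 → min 2658 | M2..M5: k=2: 0+2448+15·24·25=11448; k=3: 9360+1300+15·26·25=20410; k=4: 1968+0+15·2·25=2718 → min 2718.
Length 5: M1..M5: k=1: 0+2718+23·15·25=11343; k=2: 8280+2448+23·24·25=24528; k=3: 18330+1300+23·26·25=34580; k=4: 2658+0+23·2·25=3808 → min 3808.
Optimal order: ((M1 × (M2 × (M3 × M4))) × M5) with cost 3808.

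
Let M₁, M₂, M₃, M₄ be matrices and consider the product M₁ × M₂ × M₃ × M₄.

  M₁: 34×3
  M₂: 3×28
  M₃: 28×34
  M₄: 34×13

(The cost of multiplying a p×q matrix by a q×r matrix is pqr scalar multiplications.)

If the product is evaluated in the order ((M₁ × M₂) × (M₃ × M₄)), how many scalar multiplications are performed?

(M₁ × M₂): 34×3 by 3×28 → 34×28, cost 34·3·28 = 2856
(M₃ × M₄): 28×34 by 34×13 → 28×13, cost 28·34·13 = 12376
((M₁ × M₂) × (M₃ × M₄)): 34×28 by 28×13 → 34×13, cost 34·28·13 = 12376; cumulative 27608
Total: 27608 scalar multiplications.

27608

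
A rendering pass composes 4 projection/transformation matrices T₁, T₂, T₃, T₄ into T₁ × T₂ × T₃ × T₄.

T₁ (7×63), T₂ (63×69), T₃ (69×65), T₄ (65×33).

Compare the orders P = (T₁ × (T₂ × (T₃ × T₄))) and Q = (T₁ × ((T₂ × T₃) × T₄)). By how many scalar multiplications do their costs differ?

Order P = (T₁ × (T₂ × (T₃ × T₄))): (T₃ × T₄): 69×65 by 65×33 → 69×33, cost 69·65·33 = 148005; (T₂ × (T₃ × T₄)): 63×69 by 69×33 → 63×33, cost 63·69·33 = 143451; cumulative 291456; (T₁ × (T₂ × (T₃ × T₄))): 7×63 by 63×33 → 7×33, cost 7·63·33 = 14553; cumulative 306009. Total 306009.
Order Q = (T₁ × ((T₂ × T₃) × T₄)): (T₂ × T₃): 63×69 by 69×65 → 63×65, cost 63·69·65 = 282555; ((T₂ × T₃) × T₄): 63×65 by 65×33 → 63×33, cost 63·65·33 = 135135; cumulative 417690; (T₁ × ((T₂ × T₃) × T₄)): 7×63 by 63×33 → 7×33, cost 7·63·33 = 14553; cumulative 432243. Total 432243.
Difference: |306009 − 432243| = 126234.

126234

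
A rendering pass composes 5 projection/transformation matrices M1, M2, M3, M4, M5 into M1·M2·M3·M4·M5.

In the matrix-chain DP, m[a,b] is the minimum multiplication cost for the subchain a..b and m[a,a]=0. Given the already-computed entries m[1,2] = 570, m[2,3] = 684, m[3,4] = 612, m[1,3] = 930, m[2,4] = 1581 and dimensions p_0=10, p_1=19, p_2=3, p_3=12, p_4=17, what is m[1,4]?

1692

m[1,4] = min over k∈[1,3] of m[1,k]+m[k+1,4]+p_{0}·p_k·p_{4}.
k=1: 0 + 1581 + 10·19·17 = 4811; k=2: 570 + 612 + 10·3·17 = 1692; k=3: 930 + 0 + 10·12·17 = 2970.
Minimum: 1692 at k=2.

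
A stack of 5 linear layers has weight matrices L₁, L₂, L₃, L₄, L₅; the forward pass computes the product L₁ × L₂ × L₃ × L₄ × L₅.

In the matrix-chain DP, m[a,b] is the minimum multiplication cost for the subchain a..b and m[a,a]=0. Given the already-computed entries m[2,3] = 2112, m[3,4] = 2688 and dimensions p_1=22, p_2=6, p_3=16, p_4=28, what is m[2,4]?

m[2,4] = min over k∈[2,3] of m[2,k]+m[k+1,4]+p_{1}·p_k·p_{4}.
k=2: 0 + 2688 + 22·6·28 = 6384; k=3: 2112 + 0 + 22·16·28 = 11968.
Minimum: 6384 at k=2.

6384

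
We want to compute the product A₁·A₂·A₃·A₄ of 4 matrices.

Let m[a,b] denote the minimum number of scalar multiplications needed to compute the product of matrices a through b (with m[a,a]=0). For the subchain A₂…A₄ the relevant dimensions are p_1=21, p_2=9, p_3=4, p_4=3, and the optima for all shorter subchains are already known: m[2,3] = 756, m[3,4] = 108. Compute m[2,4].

675

m[2,4] = min over k∈[2,3] of m[2,k]+m[k+1,4]+p_{1}·p_k·p_{4}.
k=2: 0 + 108 + 21·9·3 = 675; k=3: 756 + 0 + 21·4·3 = 1008.
Minimum: 675 at k=2.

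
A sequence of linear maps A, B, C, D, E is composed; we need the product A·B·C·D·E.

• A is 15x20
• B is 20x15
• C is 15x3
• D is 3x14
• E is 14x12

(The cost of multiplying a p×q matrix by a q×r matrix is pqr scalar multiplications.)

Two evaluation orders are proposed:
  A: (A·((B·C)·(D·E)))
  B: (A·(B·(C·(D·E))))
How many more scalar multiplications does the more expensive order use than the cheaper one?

2520

Order A = (A·((B·C)·(D·E))): (B·C): 20×15 by 15×3 → 20×3, cost 20·15·3 = 900; (D·E): 3×14 by 14×12 → 3×12, cost 3·14·12 = 504; ((B·C)·(D·E)): 20×3 by 3×12 → 20×12, cost 20·3·12 = 720; cumulative 2124; (A·((B·C)·(D·E))): 15×20 by 20×12 → 15×12, cost 15·20·12 = 3600; cumulative 5724. Total 5724.
Order B = (A·(B·(C·(D·E)))): (D·E): 3×14 by 14×12 → 3×12, cost 3·14·12 = 504; (C·(D·E)): 15×3 by 3×12 → 15×12, cost 15·3·12 = 540; cumulative 1044; (B·(C·(D·E))): 20×15 by 15×12 → 20×12, cost 20·15·12 = 3600; cumulative 4644; (A·(B·(C·(D·E)))): 15×20 by 20×12 → 15×12, cost 15·20·12 = 3600; cumulative 8244. Total 8244.
Difference: |5724 − 8244| = 2520.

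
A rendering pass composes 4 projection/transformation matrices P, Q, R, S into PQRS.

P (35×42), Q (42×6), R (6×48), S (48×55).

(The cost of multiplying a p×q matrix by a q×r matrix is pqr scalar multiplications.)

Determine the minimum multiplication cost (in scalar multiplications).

36210

Adjacent pairs: PQ = 35·42·6 = 8820; QR = 42·6·48 = 12096; RS = 6·48·55 = 15840.
Length 3: P..R: k=1: 0+12096+35·42·48=82656; k=2: 8820+0+35·6·48=18900 → min 18900 | Q..S: k=2: 0+15840+42·6·55=29700; k=3: 12096+0+42·48·55=122976 → min 29700.
Length 4: P..S: k=1: 0+29700+35·42·55=110550; k=2: 8820+15840+35·6·55=36210; k=3: 18900+0+35·48·55=111300 → min 36210.
Optimal order: ((PQ)(RS)) with cost 36210.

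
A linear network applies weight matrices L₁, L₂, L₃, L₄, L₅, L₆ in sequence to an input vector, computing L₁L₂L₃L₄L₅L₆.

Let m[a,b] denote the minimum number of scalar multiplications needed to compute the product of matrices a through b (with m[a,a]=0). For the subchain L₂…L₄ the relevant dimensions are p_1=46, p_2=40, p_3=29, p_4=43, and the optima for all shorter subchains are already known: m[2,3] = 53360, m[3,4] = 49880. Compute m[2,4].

m[2,4] = min over k∈[2,3] of m[2,k]+m[k+1,4]+p_{1}·p_k·p_{4}.
k=2: 0 + 49880 + 46·40·43 = 129000; k=3: 53360 + 0 + 46·29·43 = 110722.
Minimum: 110722 at k=3.

110722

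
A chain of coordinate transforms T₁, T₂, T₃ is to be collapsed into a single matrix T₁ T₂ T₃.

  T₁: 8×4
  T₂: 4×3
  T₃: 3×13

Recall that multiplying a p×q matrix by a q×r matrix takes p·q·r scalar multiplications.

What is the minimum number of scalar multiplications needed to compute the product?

Order (T₁ (T₂ T₃)): (T₂ T₃): 4×3 by 3×13 → 4×13, cost 4·3·13 = 156; (T₁ (T₂ T₃)): 8×4 by 4×13 → 8×13, cost 8·4·13 = 416; cumulative 572. Total 572.
Order ((T₁ T₂) T₃): (T₁ T₂): 8×4 by 4×3 → 8×3, cost 8·4·3 = 96; ((T₁ T₂) T₃): 8×3 by 3×13 → 8×13, cost 8·3·13 = 312; cumulative 408. Total 408.
Minimum: 408.

408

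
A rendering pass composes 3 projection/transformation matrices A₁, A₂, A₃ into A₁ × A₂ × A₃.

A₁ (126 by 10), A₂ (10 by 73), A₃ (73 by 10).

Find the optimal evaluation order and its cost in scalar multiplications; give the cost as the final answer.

19900

(A₁ × (A₂ × A₃)): cost 19900.
((A₁ × A₂) × A₃): cost 183960.
Optimal: (A₁ × (A₂ × A₃)) with cost 19900.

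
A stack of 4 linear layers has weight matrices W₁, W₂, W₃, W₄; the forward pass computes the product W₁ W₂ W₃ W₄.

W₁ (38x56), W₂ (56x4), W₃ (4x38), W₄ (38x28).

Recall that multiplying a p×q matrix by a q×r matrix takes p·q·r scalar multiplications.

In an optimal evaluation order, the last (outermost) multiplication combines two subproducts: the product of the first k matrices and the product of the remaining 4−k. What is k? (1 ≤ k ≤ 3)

2

Adjacent pairs: W₁W₂ = 38·56·4 = 8512; W₂W₃ = 56·4·38 = 8512; W₃W₄ = 4·38·28 = 4256.
Length 3: W₁..W₃: k=1: 0+8512+38·56·38=89376; k=2: 8512+0+38·4·38=14288 → min 14288 | W₂..W₄: k=2: 0+4256+56·4·28=10528; k=3: 8512+0+56·38·28=68096 → min 10528.
Top-level splits: k=1: (W₁..W₁)·(W₂..W₄) → 0+10528+38·56·28 = 70112; k=2: (W₁..W₂)·(W₃..W₄) → 8512+4256+38·4·28 = 17024; k=3: (W₁..W₃)·(W₄..W₄) → 14288+0+38·38·28 = 54720.
Best split is after W₂, i.e. k = 2.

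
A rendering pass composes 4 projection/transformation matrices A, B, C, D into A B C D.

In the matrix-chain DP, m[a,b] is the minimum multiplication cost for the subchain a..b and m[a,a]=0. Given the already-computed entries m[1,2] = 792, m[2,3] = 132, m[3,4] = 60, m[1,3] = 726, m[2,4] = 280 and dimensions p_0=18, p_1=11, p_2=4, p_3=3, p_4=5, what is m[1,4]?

m[1,4] = min over k∈[1,3] of m[1,k]+m[k+1,4]+p_{0}·p_k·p_{4}.
k=1: 0 + 280 + 18·11·5 = 1270; k=2: 792 + 60 + 18·4·5 = 1212; k=3: 726 + 0 + 18·3·5 = 996.
Minimum: 996 at k=3.

996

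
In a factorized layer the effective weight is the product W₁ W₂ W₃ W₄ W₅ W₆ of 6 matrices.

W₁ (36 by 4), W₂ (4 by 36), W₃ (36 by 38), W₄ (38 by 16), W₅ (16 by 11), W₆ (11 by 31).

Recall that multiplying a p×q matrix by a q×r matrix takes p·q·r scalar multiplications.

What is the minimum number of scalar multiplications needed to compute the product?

14436

Adjacent pairs: W₁W₂ = 36·4·36 = 5184; W₂W₃ = 4·36·38 = 5472; W₃W₄ = 36·38·16 = 21888; W₄W₅ = 38·16·11 = 6688; W₅W₆ = 16·11·31 = 5456.
Length 3: W₁..W₃: k=1: 0+5472+36·4·38=10944; k=2: 5184+0+36·36·38=54432 → min 10944 | W₂..W₄: k=2: 0+21888+4·36·16=24192; k=3: 5472+0+4·38·16=7904 → min 7904 | W₃..W₅: k=3: 0+6688+36·38·11=21736; k=4: 21888+0+36·16·11=28224 → min 21736 | W₄..W₆: k=4: 0+5456+38·16·31=24304; k=5: 6688+0+38·11·31=19646 → min 19646.
Length 4: W₁..W₄: k=1: 0+7904+36·4·16=10208; k=2: 5184+21888+36·36·16=47808; k=3: 10944+0+36·38·16=32832 → min 10208 | W₂..W₅: k=2: 0+21736+4·36·11=23320; k=3: 5472+6688+4·38·11=13832; k=4: 7904+0+4·16·11=8608 → min 8608 | W₃..W₆: k=3: 0+19646+36·38·31=62054; k=4: 21888+5456+36·16·31=45200; k=5: 21736+0+36·11·31=34012 → min 34012.
Length 5: W₁..W₅: k=1: 0+8608+36·4·11=10192; k=2: 5184+21736+36·36·11=41176; k=3: 10944+6688+36·38·11=32680; k=4: 10208+0+36·16·11=16544 → min 10192 | W₂..W₆: k=2: 0+34012+4·36·31=38476; k=3: 5472+19646+4·38·31=29830; k=4: 7904+5456+4·16·31=15344; k=5: 8608+0+4·11·31=9972 → min 9972.
Length 6: W₁..W₆: k=1: 0+9972+36·4·31=14436; k=2: 5184+34012+36·36·31=79372; k=3: 10944+19646+36·38·31=72998; k=4: 10208+5456+36·16·31=33520; k=5: 10192+0+36·11·31=22468 → min 14436.
Optimal order: (W₁ ((((W₂ W₃) W₄) W₅) W₆)) with cost 14436.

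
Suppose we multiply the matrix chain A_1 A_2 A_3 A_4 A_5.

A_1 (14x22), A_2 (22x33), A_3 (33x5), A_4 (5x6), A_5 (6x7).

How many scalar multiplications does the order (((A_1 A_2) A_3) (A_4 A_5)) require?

(A_1 A_2): 14×22 by 22×33 → 14×33, cost 14·22·33 = 10164
((A_1 A_2) A_3): 14×33 by 33×5 → 14×5, cost 14·33·5 = 2310; cumulative 12474
(A_4 A_5): 5×6 by 6×7 → 5×7, cost 5·6·7 = 210
(((A_1 A_2) A_3) (A_4 A_5)): 14×5 by 5×7 → 14×7, cost 14·5·7 = 490; cumulative 13174
Total: 13174 scalar multiplications.

13174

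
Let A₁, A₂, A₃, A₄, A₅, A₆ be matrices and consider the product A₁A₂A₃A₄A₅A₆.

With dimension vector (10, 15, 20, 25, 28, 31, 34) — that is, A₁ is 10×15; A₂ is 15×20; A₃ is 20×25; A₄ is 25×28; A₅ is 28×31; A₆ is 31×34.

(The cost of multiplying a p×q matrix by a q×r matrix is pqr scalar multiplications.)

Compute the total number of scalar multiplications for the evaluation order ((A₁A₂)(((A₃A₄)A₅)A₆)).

62240

(A₁A₂): 10×15 by 15×20 → 10×20, cost 10·15·20 = 3000
(A₃A₄): 20×25 by 25×28 → 20×28, cost 20·25·28 = 14000
((A₃A₄)A₅): 20×28 by 28×31 → 20×31, cost 20·28·31 = 17360; cumulative 31360
(((A₃A₄)A₅)A₆): 20×31 by 31×34 → 20×34, cost 20·31·34 = 21080; cumulative 52440
((A₁A₂)(((A₃A₄)A₅)A₆)): 10×20 by 20×34 → 10×34, cost 10·20·34 = 6800; cumulative 62240
Total: 62240 scalar multiplications.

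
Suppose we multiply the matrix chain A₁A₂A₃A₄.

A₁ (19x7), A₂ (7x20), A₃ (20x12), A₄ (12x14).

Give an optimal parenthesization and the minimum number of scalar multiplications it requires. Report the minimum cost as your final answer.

Adjacent pairs: A₁A₂ = 19·7·20 = 2660; A₂A₃ = 7·20·12 = 1680; A₃A₄ = 20·12·14 = 3360.
Length 3: A₁..A₃: k=1: 0+1680+19·7·12=3276; k=2: 2660+0+19·20·12=7220 → min 3276 | A₂..A₄: k=2: 0+3360+7·20·14=5320; k=3: 1680+0+7·12·14=2856 → min 2856.
Length 4: A₁..A₄: k=1: 0+2856+19·7·14=4718; k=2: 2660+3360+19·20·14=11340; k=3: 3276+0+19·12·14=6468 → min 4718.
Optimal parenthesization: (A₁((A₂A₃)A₄)) with cost 4718.

4718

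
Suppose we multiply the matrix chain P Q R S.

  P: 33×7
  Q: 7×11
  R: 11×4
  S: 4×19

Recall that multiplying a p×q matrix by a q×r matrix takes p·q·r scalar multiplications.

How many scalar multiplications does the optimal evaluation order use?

3740

Adjacent pairs: PQ = 33·7·11 = 2541; QR = 7·11·4 = 308; RS = 11·4·19 = 836.
Length 3: P..R: k=1: 0+308+33·7·4=1232; k=2: 2541+0+33·11·4=3993 → min 1232 | Q..S: k=2: 0+836+7·11·19=2299; k=3: 308+0+7·4·19=840 → min 840.
Length 4: P..S: k=1: 0+840+33·7·19=5229; k=2: 2541+836+33·11·19=10274; k=3: 1232+0+33·4·19=3740 → min 3740.
Optimal order: ((P (Q R)) S) with cost 3740.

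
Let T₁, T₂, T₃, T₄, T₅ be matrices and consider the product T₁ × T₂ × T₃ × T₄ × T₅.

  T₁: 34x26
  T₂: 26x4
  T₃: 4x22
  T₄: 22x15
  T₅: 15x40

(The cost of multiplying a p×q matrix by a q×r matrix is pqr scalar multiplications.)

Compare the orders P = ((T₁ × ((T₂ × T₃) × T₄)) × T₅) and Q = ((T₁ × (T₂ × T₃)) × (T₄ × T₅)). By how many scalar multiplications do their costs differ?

Order P = ((T₁ × ((T₂ × T₃) × T₄)) × T₅): (T₂ × T₃): 26×4 by 4×22 → 26×22, cost 26·4·22 = 2288; ((T₂ × T₃) × T₄): 26×22 by 22×15 → 26×15, cost 26·22·15 = 8580; cumulative 10868; (T₁ × ((T₂ × T₃) × T₄)): 34×26 by 26×15 → 34×15, cost 34·26·15 = 13260; cumulative 24128; ((T₁ × ((T₂ × T₃) × T₄)) × T₅): 34×15 by 15×40 → 34×40, cost 34·15·40 = 20400; cumulative 44528. Total 44528.
Order Q = ((T₁ × (T₂ × T₃)) × (T₄ × T₅)): (T₂ × T₃): 26×4 by 4×22 → 26×22, cost 26·4·22 = 2288; (T₁ × (T₂ × T₃)): 34×26 by 26×22 → 34×22, cost 34·26·22 = 19448; cumulative 21736; (T₄ × T₅): 22×15 by 15×40 → 22×40, cost 22·15·40 = 13200; ((T₁ × (T₂ × T₃)) × (T₄ × T₅)): 34×22 by 22×40 → 34×40, cost 34·22·40 = 29920; cumulative 64856. Total 64856.
Difference: |44528 − 64856| = 20328.

20328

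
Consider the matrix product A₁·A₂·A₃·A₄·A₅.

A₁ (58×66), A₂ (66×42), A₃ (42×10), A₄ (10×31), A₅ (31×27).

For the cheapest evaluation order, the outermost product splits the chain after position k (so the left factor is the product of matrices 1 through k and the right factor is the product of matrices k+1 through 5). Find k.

3

Adjacent pairs: A₁A₂ = 58·66·42 = 160776; A₂A₃ = 66·42·10 = 27720; A₃A₄ = 42·10·31 = 13020; A₄A₅ = 10·31·27 = 8370.
Length 3: A₁..A₃: k=1: 0+27720+58·66·10=66000; k=2: 160776+0+58·42·10=185136 → min 66000 | A₂..A₄: k=2: 0+13020+66·42·31=98952; k=3: 27720+0+66·10·31=48180 → min 48180 | A₃..A₅: k=3: 0+8370+42·10·27=19710; k=4: 13020+0+42·31·27=48174 → min 19710.
Length 4: A₁..A₄: k=1: 0+48180+58·66·31=166848; k=2: 160776+13020+58·42·31=249312; k=3: 66000+0+58·10·31=83980 → min 83980 | A₂..A₅: k=2: 0+19710+66·42·27=94554; k=3: 27720+8370+66·10·27=53910; k=4: 48180+0+66·31·27=103422 → min 53910.
Top-level splits: k=1: (A₁..A₁)·(A₂..A₅) → 0+53910+58·66·27 = 157266; k=2: (A₁..A₂)·(A₃..A₅) → 160776+19710+58·42·27 = 246258; k=3: (A₁..A₃)·(A₄..A₅) → 66000+8370+58·10·27 = 90030; k=4: (A₁..A₄)·(A₅..A₅) → 83980+0+58·31·27 = 132526.
Best split is after A₃, i.e. k = 3.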